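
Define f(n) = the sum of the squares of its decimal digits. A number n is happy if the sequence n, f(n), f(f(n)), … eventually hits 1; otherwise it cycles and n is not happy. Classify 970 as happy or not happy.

970 → 9² + 7² + 0² = 81 + 49 + 0 = 130
130 → 1² + 3² + 0² = 1 + 9 + 0 = 10
10 → 1² + 0² = 1 + 0 = 1  — reached 1.

happy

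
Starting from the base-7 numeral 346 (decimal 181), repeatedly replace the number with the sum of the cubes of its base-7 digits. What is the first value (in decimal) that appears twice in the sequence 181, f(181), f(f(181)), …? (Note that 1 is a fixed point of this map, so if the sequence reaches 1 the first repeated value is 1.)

1

181 = (3,4,6)_7 → 3³ + 4³ + 6³ = 307
307 = (6,1,6)_7 → 6³ + 1³ + 6³ = 433
433 = (1,1,5,6)_7 → 1³ + 1³ + 5³ + 6³ = 343
343 = (1,0,0,0)_7 → 1³ + 0³ + 0³ + 0³ = 1  — reached the fixed point 1.
1 → 1, so 1 is the first repeated value.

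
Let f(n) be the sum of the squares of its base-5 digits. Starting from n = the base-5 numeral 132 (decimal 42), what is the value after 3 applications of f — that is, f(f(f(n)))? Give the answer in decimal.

42 = (1,3,2)_5 → 1² + 3² + 2² = 1 + 9 + 4 = 14
14 = (2,4)_5 → 2² + 4² = 4 + 16 = 20
20 = (4,0)_5 → 4² + 0² = 16 + 0 = 16

16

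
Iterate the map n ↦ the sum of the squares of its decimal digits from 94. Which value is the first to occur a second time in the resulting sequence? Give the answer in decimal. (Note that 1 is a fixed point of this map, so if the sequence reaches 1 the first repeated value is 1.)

1

94 → 9² + 4² = 97
97 → 9² + 7² = 130
130 → 1² + 3² + 0² = 10
10 → 1² + 0² = 1  — reached the fixed point 1.
1 → 1, so 1 is the first repeated value.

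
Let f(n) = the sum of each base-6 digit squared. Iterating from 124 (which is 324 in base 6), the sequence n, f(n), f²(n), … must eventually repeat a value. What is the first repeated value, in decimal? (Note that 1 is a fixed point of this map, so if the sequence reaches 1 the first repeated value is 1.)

124 = (3,2,4)_6 → 3² + 2² + 4² = 29
29 = (4,5)_6 → 4² + 5² = 41
41 = (1,0,5)_6 → 1² + 0² + 5² = 26
26 = (4,2)_6 → 4² + 2² = 20
20 = (3,2)_6 → 3² + 2² = 13
13 = (2,1)_6 → 2² + 1² = 5
5 = (5)_6 → 5² = 25
25 = (4,1)_6 → 4² + 1² = 17
17 = (2,5)_6 → 2² + 5² = 29  — 29 already appeared earlier.

29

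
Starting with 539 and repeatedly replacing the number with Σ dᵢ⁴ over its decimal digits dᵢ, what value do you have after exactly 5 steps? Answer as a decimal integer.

3027

539 → 5⁴ + 3⁴ + 9⁴ = 7267
7267 → 7⁴ + 2⁴ + 6⁴ + 7⁴ = 6114
6114 → 6⁴ + 1⁴ + 1⁴ + 4⁴ = 1554
1554 → 1⁴ + 5⁴ + 5⁴ + 4⁴ = 1507
1507 → 1⁴ + 5⁴ + 0⁴ + 7⁴ = 3027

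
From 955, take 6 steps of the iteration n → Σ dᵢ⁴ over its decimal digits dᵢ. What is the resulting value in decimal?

2498

955 → 9⁴ + 5⁴ + 5⁴ = 7811
7811 → 7⁴ + 8⁴ + 1⁴ + 1⁴ = 6499
6499 → 6⁴ + 4⁴ + 9⁴ + 9⁴ = 14674
14674 → 1⁴ + 4⁴ + 6⁴ + 7⁴ + 4⁴ = 4210
4210 → 4⁴ + 2⁴ + 1⁴ + 0⁴ = 273
273 → 2⁴ + 7⁴ + 3⁴ = 2498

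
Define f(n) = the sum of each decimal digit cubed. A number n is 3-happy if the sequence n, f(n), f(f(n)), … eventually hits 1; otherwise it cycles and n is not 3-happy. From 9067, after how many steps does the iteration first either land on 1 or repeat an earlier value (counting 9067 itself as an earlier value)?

9067 → 9³ + 0³ + 6³ + 7³ = 729 + 0 + 216 + 343 = 1288
1288 → 1³ + 2³ + 8³ + 8³ = 1 + 8 + 512 + 512 = 1033
1033 → 1³ + 0³ + 3³ + 3³ = 1 + 0 + 27 + 27 = 55
55 → 5³ + 5³ = 125 + 125 = 250
250 → 2³ + 5³ + 0³ = 8 + 125 + 0 = 133
133 → 1³ + 3³ + 3³ = 1 + 27 + 27 = 55  — 55 repeats.
That took 6 steps.

6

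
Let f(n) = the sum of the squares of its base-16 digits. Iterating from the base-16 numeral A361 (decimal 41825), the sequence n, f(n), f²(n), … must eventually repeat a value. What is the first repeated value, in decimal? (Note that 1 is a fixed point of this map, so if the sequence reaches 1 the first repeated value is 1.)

41825 = (10,3,6,1)_16 → 10² + 3² + 6² + 1² = 146
146 = (9,2)_16 → 9² + 2² = 85
85 = (5,5)_16 → 5² + 5² = 50
50 = (3,2)_16 → 3² + 2² = 13
13 = (13)_16 → 13² = 169
169 = (10,9)_16 → 10² + 9² = 181
181 = (11,5)_16 → 11² + 5² = 146  — 146 already appeared earlier.

146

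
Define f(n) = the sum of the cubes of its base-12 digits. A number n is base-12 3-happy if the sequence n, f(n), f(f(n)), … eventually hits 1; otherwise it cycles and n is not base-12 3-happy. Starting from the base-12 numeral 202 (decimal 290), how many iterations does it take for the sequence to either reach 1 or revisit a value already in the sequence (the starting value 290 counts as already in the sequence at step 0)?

290 = (2,0,2)_12 → 16
16 = (1,4)_12 → 65
65 = (5,5)_12 → 250
250 = (1,8,10)_12 → 1513
1513 = (10,6,1)_12 → 1217
1217 = (8,5,5)_12 → 762
762 = (5,3,6)_12 → 368
368 = (2,6,8)_12 → 736
736 = (5,1,4)_12 → 190
190 = (1,3,10)_12 → 1028
1028 = (7,1,8)_12 → 856
856 = (5,11,4)_12 → 1520
1520 = (10,6,8)_12 → 1728
1728 = (1,0,0,0)_12 → 1  — reached 1.
That took 14 steps.

14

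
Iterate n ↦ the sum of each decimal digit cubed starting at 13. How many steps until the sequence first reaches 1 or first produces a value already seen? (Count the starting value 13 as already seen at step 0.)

6

13 → 28
28 → 520
520 → 133
133 → 55
55 → 250
250 → 133  — 133 repeats.
That took 6 steps.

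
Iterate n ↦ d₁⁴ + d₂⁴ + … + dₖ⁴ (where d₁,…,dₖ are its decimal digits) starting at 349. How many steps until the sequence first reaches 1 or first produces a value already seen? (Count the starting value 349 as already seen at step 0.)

10

349 → 3⁴ + 4⁴ + 9⁴ = 81 + 256 + 6561 = 6898
6898 → 6⁴ + 8⁴ + 9⁴ + 8⁴ = 1296 + 4096 + 6561 + 4096 = 16049
16049 → 1⁴ + 6⁴ + 0⁴ + 4⁴ + 9⁴ = 1 + 1296 + 0 + 256 + 6561 = 8114
8114 → 8⁴ + 1⁴ + 1⁴ + 4⁴ = 4096 + 1 + 1 + 256 = 4354
4354 → 4⁴ + 3⁴ + 5⁴ + 4⁴ = 256 + 81 + 625 + 256 = 1218
1218 → 1⁴ + 2⁴ + 1⁴ + 8⁴ = 1 + 16 + 1 + 4096 = 4114
4114 → 4⁴ + 1⁴ + 1⁴ + 4⁴ = 256 + 1 + 1 + 256 = 514
514 → 5⁴ + 1⁴ + 4⁴ = 625 + 1 + 256 = 882
882 → 8⁴ + 8⁴ + 2⁴ = 4096 + 4096 + 16 = 8208
8208 → 8⁴ + 2⁴ + 0⁴ + 8⁴ = 4096 + 16 + 0 + 4096 = 8208  — 8208 repeats.
That took 10 steps.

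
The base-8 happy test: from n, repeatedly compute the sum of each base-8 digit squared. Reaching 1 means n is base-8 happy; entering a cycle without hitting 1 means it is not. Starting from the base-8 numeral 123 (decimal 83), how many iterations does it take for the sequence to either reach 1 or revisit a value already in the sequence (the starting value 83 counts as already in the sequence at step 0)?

6

83 = (1,2,3)_8 → 1² + 2² + 3² = 14
14 = (1,6)_8 → 1² + 6² = 37
37 = (4,5)_8 → 4² + 5² = 41
41 = (5,1)_8 → 5² + 1² = 26
26 = (3,2)_8 → 3² + 2² = 13
13 = (1,5)_8 → 1² + 5² = 26  — 26 repeats.
That took 6 steps.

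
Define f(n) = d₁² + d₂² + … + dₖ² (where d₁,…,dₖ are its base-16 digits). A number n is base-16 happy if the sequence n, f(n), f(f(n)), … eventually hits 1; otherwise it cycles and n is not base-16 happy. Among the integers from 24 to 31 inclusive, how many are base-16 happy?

24: 24 → 65 → 17 → 2 → 4 → 16 → 1  (reaches 1)
25: 25 → 82 → 29 → 170 → 200 → 208 → 169 → 181 → 146 → 85 → 50 → 13 → 169  (repeats 169)
26: 26 → 101 → 61 → 178 → 125 → 218 → 269 → 170 → 200 → 208 → 169 → 181 → 146 → 85 → 50 → 13 → 169  (repeats 169)
27: 27 → 122 → 149 → 106 → 136 → 128 → 64 → 16 → 1  (reaches 1)
28: 28 → 145 → 82 → 29 → 170 → 200 → 208 → 169 → 181 → 146 → 85 → 50 → 13 → 169  (repeats 169)
29: 29 → 170 → 200 → 208 → 169 → 181 → 146 → 85 → 50 → 13 → 169  (repeats 169)
30: 30 → 197 → 169 → 181 → 146 → 85 → 50 → 13 → 169  (repeats 169)
31: 31 → 226 → 200 → 208 → 169 → 181 → 146 → 85 → 50 → 13 → 169  (repeats 169)
base-16 happy: 24, 27

2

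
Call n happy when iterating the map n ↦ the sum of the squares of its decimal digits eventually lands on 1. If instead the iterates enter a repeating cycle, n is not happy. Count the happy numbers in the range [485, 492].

2

485: 485 → 105 → 26 → 40 → 16 → 37 → 58 → 89 → 145 → 42 → 20 → 4 → 16  — not happy
486: 486 → 116 → 38 → 73 → 58 → 89 → 145 → 42 → 20 → 4 → 16 → 37 → 58  — not happy
487: 487 → 129 → 86 → 100 → 1  — happy
488: 488 → 144 → 33 → 18 → 65 → 61 → 37 → 58 → 89 → 145 → 42 → 20 → 4 → 16 → 37  — not happy
489: 489 → 161 → 38 → 73 → 58 → 89 → 145 → 42 → 20 → 4 → 16 → 37 → 58  — not happy
490: 490 → 97 → 130 → 10 → 1  — happy
491: 491 → 98 → 145 → 42 → 20 → 4 → 16 → 37 → 58 → 89 → 145  — not happy
492: 492 → 101 → 2 → 4 → 16 → 37 → 58 → 89 → 145 → 42 → 20 → 4  — not happy
happy: 487, 490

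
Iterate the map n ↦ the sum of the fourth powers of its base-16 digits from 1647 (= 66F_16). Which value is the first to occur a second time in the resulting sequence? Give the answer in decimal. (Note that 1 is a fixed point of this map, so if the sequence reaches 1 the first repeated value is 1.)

1647 = (6,6,15)_16 → 6⁴ + 6⁴ + 15⁴ = 1296 + 1296 + 50625 = 53217
53217 = (12,15,14,1)_16 → 12⁴ + 15⁴ + 14⁴ + 1⁴ = 20736 + 50625 + 38416 + 1 = 109778
109778 = (1,10,12,13,2)_16 → 1⁴ + 10⁴ + 12⁴ + 13⁴ + 2⁴ = 1 + 10000 + 20736 + 28561 + 16 = 59314
59314 = (14,7,11,2)_16 → 14⁴ + 7⁴ + 11⁴ + 2⁴ = 38416 + 2401 + 14641 + 16 = 55474
55474 = (13,8,11,2)_16 → 13⁴ + 8⁴ + 11⁴ + 2⁴ = 28561 + 4096 + 14641 + 16 = 47314
47314 = (11,8,13,2)_16 → 11⁴ + 8⁴ + 13⁴ + 2⁴ = 14641 + 4096 + 28561 + 16 = 47314  — 47314 already appeared earlier.

47314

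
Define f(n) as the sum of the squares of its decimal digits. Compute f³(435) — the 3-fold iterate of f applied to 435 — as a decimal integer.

435 → 4² + 3² + 5² = 16 + 9 + 25 = 50
50 → 5² + 0² = 25 + 0 = 25
25 → 2² + 5² = 4 + 25 = 29

29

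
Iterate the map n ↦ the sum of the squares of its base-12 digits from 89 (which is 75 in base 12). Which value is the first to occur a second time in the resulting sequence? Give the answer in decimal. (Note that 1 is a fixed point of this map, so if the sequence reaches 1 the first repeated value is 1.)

25

89 = (7,5)_12 → 7² + 5² = 49 + 25 = 74
74 = (6,2)_12 → 6² + 2² = 36 + 4 = 40
40 = (3,4)_12 → 3² + 4² = 9 + 16 = 25
25 = (2,1)_12 → 2² + 1² = 4 + 1 = 5
5 = (5)_12 → 5² = 25  — 25 already appeared earlier.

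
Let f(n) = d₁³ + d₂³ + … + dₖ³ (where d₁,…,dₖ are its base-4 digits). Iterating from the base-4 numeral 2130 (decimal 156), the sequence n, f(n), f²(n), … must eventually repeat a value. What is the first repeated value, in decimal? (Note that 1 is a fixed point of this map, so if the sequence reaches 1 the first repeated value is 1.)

156 = (2,1,3,0)_4 → 2³ + 1³ + 3³ + 0³ = 8 + 1 + 27 + 0 = 36
36 = (2,1,0)_4 → 2³ + 1³ + 0³ = 8 + 1 + 0 = 9
9 = (2,1)_4 → 2³ + 1³ = 8 + 1 = 9  — 9 already appeared earlier.

9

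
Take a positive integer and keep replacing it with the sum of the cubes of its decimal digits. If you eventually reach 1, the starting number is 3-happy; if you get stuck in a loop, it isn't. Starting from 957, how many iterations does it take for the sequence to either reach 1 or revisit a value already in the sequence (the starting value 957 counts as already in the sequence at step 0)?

10

957 → 9³ + 5³ + 7³ = 729 + 125 + 343 = 1197
1197 → 1³ + 1³ + 9³ + 7³ = 1 + 1 + 729 + 343 = 1074
1074 → 1³ + 0³ + 7³ + 4³ = 1 + 0 + 343 + 64 = 408
408 → 4³ + 0³ + 8³ = 64 + 0 + 512 = 576
576 → 5³ + 7³ + 6³ = 125 + 343 + 216 = 684
684 → 6³ + 8³ + 4³ = 216 + 512 + 64 = 792
792 → 7³ + 9³ + 2³ = 343 + 729 + 8 = 1080
1080 → 1³ + 0³ + 8³ + 0³ = 1 + 0 + 512 + 0 = 513
513 → 5³ + 1³ + 3³ = 125 + 1 + 27 = 153
153 → 1³ + 5³ + 3³ = 1 + 125 + 27 = 153  — 153 repeats.
That took 10 steps.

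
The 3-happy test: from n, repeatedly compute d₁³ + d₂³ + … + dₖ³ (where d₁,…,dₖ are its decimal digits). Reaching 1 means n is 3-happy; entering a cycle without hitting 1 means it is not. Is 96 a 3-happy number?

96 → 9³ + 6³ = 945
945 → 9³ + 4³ + 5³ = 918
918 → 9³ + 1³ + 8³ = 1242
1242 → 1³ + 2³ + 4³ + 2³ = 81
81 → 8³ + 1³ = 513
513 → 5³ + 1³ + 3³ = 153
153 → 1³ + 5³ + 3³ = 153  — 153 already seen; the sequence cycles without reaching 1.

not 3-happy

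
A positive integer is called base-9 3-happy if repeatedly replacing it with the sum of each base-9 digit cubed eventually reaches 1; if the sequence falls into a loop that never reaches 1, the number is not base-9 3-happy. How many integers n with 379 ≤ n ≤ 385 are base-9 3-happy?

2

379: 379 → 281 → 99 → 9 → 1  (reaches 1)
380: 380 → 288 → 152 → 856 → 128 → 134 → 638 → 1198 → 470 → 476 → 980 → 540 → 432 → 152  (repeats 152)
381: 381 → 307 → 371 → 197 → 547 → 775 → 127 → 127  (repeats 127)
382: 382 → 344 → 80 → 1024 → 496 → 218 → 232 → 694 → 638 → 1198 → 470 → 476 → 980 → 540 → 432 → 152 → 856 → 128 → 134 → 638  (repeats 638)
383: 383 → 405 → 125 → 577 → 345 → 99 → 9 → 1  (reaches 1)
384: 384 → 496 → 218 → 232 → 694 → 638 → 1198 → 470 → 476 → 980 → 540 → 432 → 152 → 856 → 128 → 134 → 638  (repeats 638)
385: 385 → 623 → 567 → 343 → 73 → 513 → 243 → 27 → 27  (repeats 27)
base-9 3-happy: 379, 383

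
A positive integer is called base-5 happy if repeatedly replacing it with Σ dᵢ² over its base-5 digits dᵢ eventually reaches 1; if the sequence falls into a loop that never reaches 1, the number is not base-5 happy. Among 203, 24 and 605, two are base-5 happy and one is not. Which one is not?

24

203: 203 → 19 → 25 → 1  — reaches 1 (base-5 happy)
24: 24 → 32 → 6 → 2 → 4 → 16 → 10 → 4  — repeats 4 (not base-5 happy)
605: 605 → 33 → 11 → 5 → 1  — reaches 1 (base-5 happy)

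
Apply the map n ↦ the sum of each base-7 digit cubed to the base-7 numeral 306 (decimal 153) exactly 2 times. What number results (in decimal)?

405

153 = (3,0,6)_7 → 3³ + 0³ + 6³ = 27 + 0 + 216 = 243
243 = (4,6,5)_7 → 4³ + 6³ + 5³ = 64 + 216 + 125 = 405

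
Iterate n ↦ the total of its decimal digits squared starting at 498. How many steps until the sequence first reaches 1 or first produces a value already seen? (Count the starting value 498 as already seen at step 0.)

12

498 → 4² + 9² + 8² = 161
161 → 1² + 6² + 1² = 38
38 → 3² + 8² = 73
73 → 7² + 3² = 58
58 → 5² + 8² = 89
89 → 8² + 9² = 145
145 → 1² + 4² + 5² = 42
42 → 4² + 2² = 20
20 → 2² + 0² = 4
4 → 4² = 16
16 → 1² + 6² = 37
37 → 3² + 7² = 58  — 58 repeats.
That took 12 steps.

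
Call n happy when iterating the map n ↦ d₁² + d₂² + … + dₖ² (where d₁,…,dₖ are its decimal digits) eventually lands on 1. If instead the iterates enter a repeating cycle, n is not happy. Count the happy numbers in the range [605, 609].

1

605: 605 → 61 → 37 → 58 → 89 → 145 → 42 → 20 → 4 → 16 → 37  — not happy
606: 606 → 72 → 53 → 34 → 25 → 29 → 85 → 89 → 145 → 42 → 20 → 4 → 16 → 37 → 58 → 89  — not happy
607: 607 → 85 → 89 → 145 → 42 → 20 → 4 → 16 → 37 → 58 → 89  — not happy
608: 608 → 100 → 1  — happy
609: 609 → 117 → 51 → 26 → 40 → 16 → 37 → 58 → 89 → 145 → 42 → 20 → 4 → 16  — not happy
happy: 608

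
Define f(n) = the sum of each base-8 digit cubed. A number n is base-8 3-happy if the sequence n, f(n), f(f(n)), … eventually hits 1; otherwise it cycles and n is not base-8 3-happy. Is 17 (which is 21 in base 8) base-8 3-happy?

17 = (2,1)_8 → 2³ + 1³ = 9
9 = (1,1)_8 → 1³ + 1³ = 2
2 = (2)_8 → 2³ = 8
8 = (1,0)_8 → 1³ + 0³ = 1  — reached 1.

base-8 3-happy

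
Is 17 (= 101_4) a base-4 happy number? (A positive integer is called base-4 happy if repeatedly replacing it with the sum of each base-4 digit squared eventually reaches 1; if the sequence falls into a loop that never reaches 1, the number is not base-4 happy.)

base-4 happy

17 = (1,0,1)_4 → 1² + 0² + 1² = 1 + 0 + 1 = 2
2 = (2)_4 → 2² = 4
4 = (1,0)_4 → 1² + 0² = 1 + 0 = 1  — reached 1.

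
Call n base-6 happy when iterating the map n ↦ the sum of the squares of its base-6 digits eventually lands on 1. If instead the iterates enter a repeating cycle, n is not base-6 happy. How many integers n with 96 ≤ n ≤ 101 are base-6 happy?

96: 96 → 20 → 13 → 5 → 25 → 17 → 29 → 41 → 26 → 20  — not base-6 happy
97: 97 → 21 → 18 → 9 → 10 → 17 → 29 → 41 → 26 → 20 → 13 → 5 → 25 → 17  — not base-6 happy
98: 98 → 24 → 16 → 20 → 13 → 5 → 25 → 17 → 29 → 41 → 26 → 20  — not base-6 happy
99: 99 → 29 → 41 → 26 → 20 → 13 → 5 → 25 → 17 → 29  — not base-6 happy
100: 100 → 36 → 1  — base-6 happy
101: 101 → 45 → 11 → 26 → 20 → 13 → 5 → 25 → 17 → 29 → 41 → 26  — not base-6 happy
base-6 happy: 100

1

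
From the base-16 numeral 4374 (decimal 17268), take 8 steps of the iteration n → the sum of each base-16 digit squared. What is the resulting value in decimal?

17268 = (4,3,7,4)_16 → 4² + 3² + 7² + 4² = 16 + 9 + 49 + 16 = 90
90 = (5,10)_16 → 5² + 10² = 25 + 100 = 125
125 = (7,13)_16 → 7² + 13² = 49 + 169 = 218
218 = (13,10)_16 → 13² + 10² = 169 + 100 = 269
269 = (1,0,13)_16 → 1² + 0² + 13² = 1 + 0 + 169 = 170
170 = (10,10)_16 → 10² + 10² = 100 + 100 = 200
200 = (12,8)_16 → 12² + 8² = 144 + 64 = 208
208 = (13,0)_16 → 13² + 0² = 169 + 0 = 169

169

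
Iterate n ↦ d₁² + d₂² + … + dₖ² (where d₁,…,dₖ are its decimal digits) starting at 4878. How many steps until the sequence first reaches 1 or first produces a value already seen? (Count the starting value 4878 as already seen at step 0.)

6

4878 → 4² + 8² + 7² + 8² = 16 + 64 + 49 + 64 = 193
193 → 1² + 9² + 3² = 1 + 81 + 9 = 91
91 → 9² + 1² = 81 + 1 = 82
82 → 8² + 2² = 64 + 4 = 68
68 → 6² + 8² = 36 + 64 = 100
100 → 1² + 0² + 0² = 1 + 0 + 0 = 1  — reached 1.
That took 6 steps.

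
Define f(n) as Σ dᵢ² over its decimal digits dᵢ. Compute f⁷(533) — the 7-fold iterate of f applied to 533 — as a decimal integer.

533 → 43
43 → 25
25 → 29
29 → 85
85 → 89
89 → 145
145 → 42

42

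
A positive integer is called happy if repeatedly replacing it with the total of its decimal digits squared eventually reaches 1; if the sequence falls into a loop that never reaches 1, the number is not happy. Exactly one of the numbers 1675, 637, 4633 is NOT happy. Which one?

1675: 1675 → 111 → 3 → 9 → 81 → 65 → 61 → 37 → 58 → 89 → 145 → 42 → 20 → 4 → 16 → 37  — repeats 37 (not happy)
637: 637 → 94 → 97 → 130 → 10 → 1  — reaches 1 (happy)
4633: 4633 → 70 → 49 → 97 → 130 → 10 → 1  — reaches 1 (happy)

1675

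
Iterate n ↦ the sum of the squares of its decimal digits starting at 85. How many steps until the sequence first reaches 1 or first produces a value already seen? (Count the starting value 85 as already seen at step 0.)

85 → 89
89 → 145
145 → 42
42 → 20
20 → 4
4 → 16
16 → 37
37 → 58
58 → 89  — 89 repeats.
That took 9 steps.

9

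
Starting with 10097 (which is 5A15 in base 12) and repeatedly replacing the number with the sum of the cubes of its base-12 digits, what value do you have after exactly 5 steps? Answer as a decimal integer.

10097 = (5,10,1,5)_12 → 5³ + 10³ + 1³ + 5³ = 1251
1251 = (8,8,3)_12 → 8³ + 8³ + 3³ = 1051
1051 = (7,3,7)_12 → 7³ + 3³ + 7³ = 713
713 = (4,11,5)_12 → 4³ + 11³ + 5³ = 1520
1520 = (10,6,8)_12 → 10³ + 6³ + 8³ = 1728

1728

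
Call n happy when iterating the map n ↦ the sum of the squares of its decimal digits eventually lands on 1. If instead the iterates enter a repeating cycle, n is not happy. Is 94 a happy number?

94 → 9² + 4² = 97
97 → 9² + 7² = 130
130 → 1² + 3² + 0² = 10
10 → 1² + 0² = 1  — reached 1.

happy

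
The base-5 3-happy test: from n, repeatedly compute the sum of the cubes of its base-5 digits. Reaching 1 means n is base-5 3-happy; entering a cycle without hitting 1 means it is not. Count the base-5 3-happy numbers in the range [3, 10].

1

3: 3 → 27 → 9 → 65 → 35 → 9  — not base-5 3-happy
4: 4 → 64 → 80 → 28 → 28  — not base-5 3-happy
5: 5 → 1  — base-5 3-happy
6: 6 → 2 → 8 → 28 → 28  — not base-5 3-happy
7: 7 → 9 → 65 → 35 → 9  — not base-5 3-happy
8: 8 → 28 → 28  — not base-5 3-happy
9: 9 → 65 → 35 → 9  — not base-5 3-happy
10: 10 → 8 → 28 → 28  — not base-5 3-happy
base-5 3-happy: 5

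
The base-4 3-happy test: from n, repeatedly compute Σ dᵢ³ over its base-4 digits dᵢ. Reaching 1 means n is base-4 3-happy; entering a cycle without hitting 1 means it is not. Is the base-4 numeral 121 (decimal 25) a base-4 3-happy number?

25 = (1,2,1)_4 → 1³ + 2³ + 1³ = 10
10 = (2,2)_4 → 2³ + 2³ = 16
16 = (1,0,0)_4 → 1³ + 0³ + 0³ = 1  — reached 1.

base-4 3-happy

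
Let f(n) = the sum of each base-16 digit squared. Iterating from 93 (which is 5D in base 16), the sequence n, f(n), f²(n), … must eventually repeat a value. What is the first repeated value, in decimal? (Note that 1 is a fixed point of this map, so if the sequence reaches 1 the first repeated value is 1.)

169

93 = (5,13)_16 → 5² + 13² = 25 + 169 = 194
194 = (12,2)_16 → 12² + 2² = 144 + 4 = 148
148 = (9,4)_16 → 9² + 4² = 81 + 16 = 97
97 = (6,1)_16 → 6² + 1² = 36 + 1 = 37
37 = (2,5)_16 → 2² + 5² = 4 + 25 = 29
29 = (1,13)_16 → 1² + 13² = 1 + 169 = 170
170 = (10,10)_16 → 10² + 10² = 100 + 100 = 200
200 = (12,8)_16 → 12² + 8² = 144 + 64 = 208
208 = (13,0)_16 → 13² + 0² = 169 + 0 = 169
169 = (10,9)_16 → 10² + 9² = 100 + 81 = 181
181 = (11,5)_16 → 11² + 5² = 121 + 25 = 146
146 = (9,2)_16 → 9² + 2² = 81 + 4 = 85
85 = (5,5)_16 → 5² + 5² = 25 + 25 = 50
50 = (3,2)_16 → 3² + 2² = 9 + 4 = 13
13 = (13)_16 → 13² = 169  — 169 already appeared earlier.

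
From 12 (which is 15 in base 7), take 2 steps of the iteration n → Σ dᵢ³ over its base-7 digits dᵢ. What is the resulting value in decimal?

72

12 = (1,5)_7 → 1³ + 5³ = 126
126 = (2,4,0)_7 → 2³ + 4³ + 0³ = 72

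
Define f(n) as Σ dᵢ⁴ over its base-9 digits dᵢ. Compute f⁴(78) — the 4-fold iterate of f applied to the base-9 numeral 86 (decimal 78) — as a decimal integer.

78 = (8,6)_9 → 8⁴ + 6⁴ = 4096 + 1296 = 5392
5392 = (7,3,5,1)_9 → 7⁴ + 3⁴ + 5⁴ + 1⁴ = 2401 + 81 + 625 + 1 = 3108
3108 = (4,2,3,3)_9 → 4⁴ + 2⁴ + 3⁴ + 3⁴ = 256 + 16 + 81 + 81 = 434
434 = (5,3,2)_9 → 5⁴ + 3⁴ + 2⁴ = 625 + 81 + 16 = 722

722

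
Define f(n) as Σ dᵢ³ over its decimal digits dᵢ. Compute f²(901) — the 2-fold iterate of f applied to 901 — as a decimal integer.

370

901 → 730
730 → 370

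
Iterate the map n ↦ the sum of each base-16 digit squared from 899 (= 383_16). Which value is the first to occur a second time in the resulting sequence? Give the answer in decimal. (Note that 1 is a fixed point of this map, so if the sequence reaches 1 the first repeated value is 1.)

899 = (3,8,3)_16 → 3² + 8² + 3² = 9 + 64 + 9 = 82
82 = (5,2)_16 → 5² + 2² = 25 + 4 = 29
29 = (1,13)_16 → 1² + 13² = 1 + 169 = 170
170 = (10,10)_16 → 10² + 10² = 100 + 100 = 200
200 = (12,8)_16 → 12² + 8² = 144 + 64 = 208
208 = (13,0)_16 → 13² + 0² = 169 + 0 = 169
169 = (10,9)_16 → 10² + 9² = 100 + 81 = 181
181 = (11,5)_16 → 11² + 5² = 121 + 25 = 146
146 = (9,2)_16 → 9² + 2² = 81 + 4 = 85
85 = (5,5)_16 → 5² + 5² = 25 + 25 = 50
50 = (3,2)_16 → 3² + 2² = 9 + 4 = 13
13 = (13)_16 → 13² = 169  — 169 already appeared earlier.

169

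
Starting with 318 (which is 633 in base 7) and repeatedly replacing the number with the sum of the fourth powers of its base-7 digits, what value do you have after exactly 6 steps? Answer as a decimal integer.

318 = (6,3,3)_7 → 1458
1458 = (4,1,5,2)_7 → 898
898 = (2,4,2,2)_7 → 304
304 = (6,1,3)_7 → 1378
1378 = (4,0,0,6)_7 → 1552
1552 = (4,3,4,5)_7 → 1218

1218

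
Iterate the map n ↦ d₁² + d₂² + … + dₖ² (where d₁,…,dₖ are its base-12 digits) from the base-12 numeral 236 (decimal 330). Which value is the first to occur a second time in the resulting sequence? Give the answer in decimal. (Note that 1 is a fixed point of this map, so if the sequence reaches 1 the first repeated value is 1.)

330 = (2,3,6)_12 → 2² + 3² + 6² = 4 + 9 + 36 = 49
49 = (4,1)_12 → 4² + 1² = 16 + 1 = 17
17 = (1,5)_12 → 1² + 5² = 1 + 25 = 26
26 = (2,2)_12 → 2² + 2² = 4 + 4 = 8
8 = (8)_12 → 8² = 64
64 = (5,4)_12 → 5² + 4² = 25 + 16 = 41
41 = (3,5)_12 → 3² + 5² = 9 + 25 = 34
34 = (2,10)_12 → 2² + 10² = 4 + 100 = 104
104 = (8,8)_12 → 8² + 8² = 64 + 64 = 128
128 = (10,8)_12 → 10² + 8² = 100 + 64 = 164
164 = (1,1,8)_12 → 1² + 1² + 8² = 1 + 1 + 64 = 66
66 = (5,6)_12 → 5² + 6² = 25 + 36 = 61
61 = (5,1)_12 → 5² + 1² = 25 + 1 = 26  — 26 already appeared earlier.

26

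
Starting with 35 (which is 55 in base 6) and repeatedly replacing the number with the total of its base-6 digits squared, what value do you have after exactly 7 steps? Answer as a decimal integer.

26

35 = (5,5)_6 → 5² + 5² = 50
50 = (1,2,2)_6 → 1² + 2² + 2² = 9
9 = (1,3)_6 → 1² + 3² = 10
10 = (1,4)_6 → 1² + 4² = 17
17 = (2,5)_6 → 2² + 5² = 29
29 = (4,5)_6 → 4² + 5² = 41
41 = (1,0,5)_6 → 1² + 0² + 5² = 26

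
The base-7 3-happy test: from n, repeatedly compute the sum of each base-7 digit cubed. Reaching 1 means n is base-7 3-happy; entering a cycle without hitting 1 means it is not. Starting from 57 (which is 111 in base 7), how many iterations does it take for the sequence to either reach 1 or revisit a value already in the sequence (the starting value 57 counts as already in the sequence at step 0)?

8

57 = (1,1,1)_7 → 1³ + 1³ + 1³ = 3
3 = (3)_7 → 3³ = 27
27 = (3,6)_7 → 3³ + 6³ = 243
243 = (4,6,5)_7 → 4³ + 6³ + 5³ = 405
405 = (1,1,1,6)_7 → 1³ + 1³ + 1³ + 6³ = 219
219 = (4,3,2)_7 → 4³ + 3³ + 2³ = 99
99 = (2,0,1)_7 → 2³ + 0³ + 1³ = 9
9 = (1,2)_7 → 1³ + 2³ = 9  — 9 repeats.
That took 8 steps.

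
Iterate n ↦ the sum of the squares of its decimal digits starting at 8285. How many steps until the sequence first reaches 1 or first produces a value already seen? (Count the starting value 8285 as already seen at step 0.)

14

8285 → 157
157 → 75
75 → 74
74 → 65
65 → 61
61 → 37
37 → 58
58 → 89
89 → 145
145 → 42
42 → 20
20 → 4
4 → 16
16 → 37  — 37 repeats.
That took 14 steps.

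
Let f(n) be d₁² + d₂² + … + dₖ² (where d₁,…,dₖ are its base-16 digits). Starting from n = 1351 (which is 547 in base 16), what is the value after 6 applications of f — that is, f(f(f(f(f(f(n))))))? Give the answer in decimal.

1351 = (5,4,7)_16 → 5² + 4² + 7² = 25 + 16 + 49 = 90
90 = (5,10)_16 → 5² + 10² = 25 + 100 = 125
125 = (7,13)_16 → 7² + 13² = 49 + 169 = 218
218 = (13,10)_16 → 13² + 10² = 169 + 100 = 269
269 = (1,0,13)_16 → 1² + 0² + 13² = 1 + 0 + 169 = 170
170 = (10,10)_16 → 10² + 10² = 100 + 100 = 200

200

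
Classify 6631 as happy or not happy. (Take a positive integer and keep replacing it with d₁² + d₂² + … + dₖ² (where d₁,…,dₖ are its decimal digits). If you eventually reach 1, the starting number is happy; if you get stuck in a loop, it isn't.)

6631 → 6² + 6² + 3² + 1² = 82
82 → 8² + 2² = 68
68 → 6² + 8² = 100
100 → 1² + 0² + 0² = 1  — reached 1.

happy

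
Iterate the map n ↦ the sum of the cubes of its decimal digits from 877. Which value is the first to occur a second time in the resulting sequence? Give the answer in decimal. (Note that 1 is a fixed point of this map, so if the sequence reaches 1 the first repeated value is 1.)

877 → 8³ + 7³ + 7³ = 1198
1198 → 1³ + 1³ + 9³ + 8³ = 1243
1243 → 1³ + 2³ + 4³ + 3³ = 100
100 → 1³ + 0³ + 0³ = 1  — reached the fixed point 1.
1 → 1, so 1 is the first repeated value.

1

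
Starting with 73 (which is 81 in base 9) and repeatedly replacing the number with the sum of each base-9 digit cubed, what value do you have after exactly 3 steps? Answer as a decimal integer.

73 = (8,1)_9 → 8³ + 1³ = 513
513 = (6,3,0)_9 → 6³ + 3³ + 0³ = 243
243 = (3,0,0)_9 → 3³ + 0³ + 0³ = 27

27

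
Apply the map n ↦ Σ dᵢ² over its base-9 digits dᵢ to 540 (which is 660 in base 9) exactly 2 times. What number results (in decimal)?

64

540 = (6,6,0)_9 → 6² + 6² + 0² = 72
72 = (8,0)_9 → 8² + 0² = 64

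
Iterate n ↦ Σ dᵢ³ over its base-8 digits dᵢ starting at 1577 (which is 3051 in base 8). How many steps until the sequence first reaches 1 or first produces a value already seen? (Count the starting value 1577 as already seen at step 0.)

5

1577 = (3,0,5,1)_8 → 153
153 = (2,3,1)_8 → 36
36 = (4,4)_8 → 128
128 = (2,0,0)_8 → 8
8 = (1,0)_8 → 1  — reached 1.
That took 5 steps.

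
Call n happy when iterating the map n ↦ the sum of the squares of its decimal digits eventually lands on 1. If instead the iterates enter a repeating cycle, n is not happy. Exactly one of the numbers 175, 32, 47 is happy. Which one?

32

175: 175 → 75 → 74 → 65 → 61 → 37 → 58 → 89 → 145 → 42 → 20 → 4 → 16 → 37  — repeats 37 (not happy)
32: 32 → 13 → 10 → 1  — reaches 1 (happy)
47: 47 → 65 → 61 → 37 → 58 → 89 → 145 → 42 → 20 → 4 → 16 → 37  — repeats 37 (not happy)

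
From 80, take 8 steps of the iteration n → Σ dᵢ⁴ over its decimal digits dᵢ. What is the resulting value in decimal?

80 → 8⁴ + 0⁴ = 4096 + 0 = 4096
4096 → 4⁴ + 0⁴ + 9⁴ + 6⁴ = 256 + 0 + 6561 + 1296 = 8113
8113 → 8⁴ + 1⁴ + 1⁴ + 3⁴ = 4096 + 1 + 1 + 81 = 4179
4179 → 4⁴ + 1⁴ + 7⁴ + 9⁴ = 256 + 1 + 2401 + 6561 = 9219
9219 → 9⁴ + 2⁴ + 1⁴ + 9⁴ = 6561 + 16 + 1 + 6561 = 13139
13139 → 1⁴ + 3⁴ + 1⁴ + 3⁴ + 9⁴ = 1 + 81 + 1 + 81 + 6561 = 6725
6725 → 6⁴ + 7⁴ + 2⁴ + 5⁴ = 1296 + 2401 + 16 + 625 = 4338
4338 → 4⁴ + 3⁴ + 3⁴ + 8⁴ = 256 + 81 + 81 + 4096 = 4514

4514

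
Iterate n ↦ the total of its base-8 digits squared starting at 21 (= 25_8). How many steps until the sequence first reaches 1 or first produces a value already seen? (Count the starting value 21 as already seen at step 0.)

4

21 = (2,5)_8 → 2² + 5² = 29
29 = (3,5)_8 → 3² + 5² = 34
34 = (4,2)_8 → 4² + 2² = 20
20 = (2,4)_8 → 2² + 4² = 20  — 20 repeats.
That took 4 steps.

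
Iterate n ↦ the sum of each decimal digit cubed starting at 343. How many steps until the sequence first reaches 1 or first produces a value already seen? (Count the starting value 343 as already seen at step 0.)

6

343 → 3³ + 4³ + 3³ = 118
118 → 1³ + 1³ + 8³ = 514
514 → 5³ + 1³ + 4³ = 190
190 → 1³ + 9³ + 0³ = 730
730 → 7³ + 3³ + 0³ = 370
370 → 3³ + 7³ + 0³ = 370  — 370 repeats.
That took 6 steps.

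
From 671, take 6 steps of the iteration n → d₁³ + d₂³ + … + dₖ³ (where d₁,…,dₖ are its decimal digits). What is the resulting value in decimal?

671 → 6³ + 7³ + 1³ = 560
560 → 5³ + 6³ + 0³ = 341
341 → 3³ + 4³ + 1³ = 92
92 → 9³ + 2³ = 737
737 → 7³ + 3³ + 7³ = 713
713 → 7³ + 1³ + 3³ = 371

371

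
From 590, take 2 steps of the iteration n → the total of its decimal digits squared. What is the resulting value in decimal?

590 → 106
106 → 37

37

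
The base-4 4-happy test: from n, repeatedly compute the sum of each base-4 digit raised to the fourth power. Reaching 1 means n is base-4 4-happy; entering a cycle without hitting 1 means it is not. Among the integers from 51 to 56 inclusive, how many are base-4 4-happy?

51: 51 → 162 → 48 → 81 → 3 → 81  (repeats 81)
52: 52 → 82 → 18 → 17 → 2 → 16 → 1  (reaches 1)
53: 53 → 83 → 83  (repeats 83)
54: 54 → 98 → 33 → 17 → 2 → 16 → 1  (reaches 1)
55: 55 → 163 → 113 → 83 → 83  (repeats 83)
56: 56 → 97 → 18 → 17 → 2 → 16 → 1  (reaches 1)
base-4 4-happy: 52, 54, 56

3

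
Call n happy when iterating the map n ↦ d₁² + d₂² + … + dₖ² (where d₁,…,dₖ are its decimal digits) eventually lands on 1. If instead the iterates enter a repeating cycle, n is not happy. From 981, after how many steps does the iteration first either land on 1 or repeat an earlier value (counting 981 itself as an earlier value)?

981 → 9² + 8² + 1² = 146
146 → 1² + 4² + 6² = 53
53 → 5² + 3² = 34
34 → 3² + 4² = 25
25 → 2² + 5² = 29
29 → 2² + 9² = 85
85 → 8² + 5² = 89
89 → 8² + 9² = 145
145 → 1² + 4² + 5² = 42
42 → 4² + 2² = 20
20 → 2² + 0² = 4
4 → 4² = 16
16 → 1² + 6² = 37
37 → 3² + 7² = 58
58 → 5² + 8² = 89  — 89 repeats.
That took 15 steps.

15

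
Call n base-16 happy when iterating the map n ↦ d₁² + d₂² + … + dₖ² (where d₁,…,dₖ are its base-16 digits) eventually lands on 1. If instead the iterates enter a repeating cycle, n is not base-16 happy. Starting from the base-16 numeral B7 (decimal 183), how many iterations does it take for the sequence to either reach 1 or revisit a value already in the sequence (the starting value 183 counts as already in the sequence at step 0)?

10

183 = (11,7)_16 → 11² + 7² = 170
170 = (10,10)_16 → 10² + 10² = 200
200 = (12,8)_16 → 12² + 8² = 208
208 = (13,0)_16 → 13² + 0² = 169
169 = (10,9)_16 → 10² + 9² = 181
181 = (11,5)_16 → 11² + 5² = 146
146 = (9,2)_16 → 9² + 2² = 85
85 = (5,5)_16 → 5² + 5² = 50
50 = (3,2)_16 → 3² + 2² = 13
13 = (13)_16 → 13² = 169  — 169 repeats.
That took 10 steps.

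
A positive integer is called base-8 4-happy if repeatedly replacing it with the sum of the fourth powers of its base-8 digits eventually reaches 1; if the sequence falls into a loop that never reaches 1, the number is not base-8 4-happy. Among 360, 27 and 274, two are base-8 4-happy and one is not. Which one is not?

360

360: 360 → 1250 → 369 → 1922 → 1393 → 1938 → 1409 → 1313 → 529 → 18 → 32 → 256 → 256  — repeats 256 (not base-8 4-happy)
27: 27 → 162 → 288 → 512 → 1  — reaches 1 (base-8 4-happy)
274: 274 → 288 → 512 → 1  — reaches 1 (base-8 4-happy)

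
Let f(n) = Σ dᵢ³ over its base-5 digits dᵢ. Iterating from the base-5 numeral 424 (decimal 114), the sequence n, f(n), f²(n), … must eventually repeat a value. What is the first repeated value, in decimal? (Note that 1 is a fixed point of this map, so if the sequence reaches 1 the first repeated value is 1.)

114 = (4,2,4)_5 → 4³ + 2³ + 4³ = 64 + 8 + 64 = 136
136 = (1,0,2,1)_5 → 1³ + 0³ + 2³ + 1³ = 1 + 0 + 8 + 1 = 10
10 = (2,0)_5 → 2³ + 0³ = 8 + 0 = 8
8 = (1,3)_5 → 1³ + 3³ = 1 + 27 = 28
28 = (1,0,3)_5 → 1³ + 0³ + 3³ = 1 + 0 + 27 = 28  — 28 already appeared earlier.

28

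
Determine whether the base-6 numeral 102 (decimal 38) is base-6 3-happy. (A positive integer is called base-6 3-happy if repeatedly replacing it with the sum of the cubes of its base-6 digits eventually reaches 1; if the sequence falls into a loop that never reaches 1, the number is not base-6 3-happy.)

not base-6 3-happy

38 = (1,0,2)_6 → 1³ + 0³ + 2³ = 1 + 0 + 8 = 9
9 = (1,3)_6 → 1³ + 3³ = 1 + 27 = 28
28 = (4,4)_6 → 4³ + 4³ = 64 + 64 = 128
128 = (3,3,2)_6 → 3³ + 3³ + 2³ = 27 + 27 + 8 = 62
62 = (1,4,2)_6 → 1³ + 4³ + 2³ = 1 + 64 + 8 = 73
73 = (2,0,1)_6 → 2³ + 0³ + 1³ = 8 + 0 + 1 = 9  — 9 already seen; the sequence cycles without reaching 1.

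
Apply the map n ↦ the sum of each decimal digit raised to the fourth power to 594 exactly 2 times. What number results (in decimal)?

594 → 5⁴ + 9⁴ + 4⁴ = 625 + 6561 + 256 = 7442
7442 → 7⁴ + 4⁴ + 4⁴ + 2⁴ = 2401 + 256 + 256 + 16 = 2929

2929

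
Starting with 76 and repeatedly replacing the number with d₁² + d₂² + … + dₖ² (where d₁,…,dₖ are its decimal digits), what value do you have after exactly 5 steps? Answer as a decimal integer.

76 → 7² + 6² = 49 + 36 = 85
85 → 8² + 5² = 64 + 25 = 89
89 → 8² + 9² = 64 + 81 = 145
145 → 1² + 4² + 5² = 1 + 16 + 25 = 42
42 → 4² + 2² = 16 + 4 = 20

20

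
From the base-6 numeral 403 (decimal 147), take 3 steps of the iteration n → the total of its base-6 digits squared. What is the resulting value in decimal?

29

147 = (4,0,3)_6 → 4² + 0² + 3² = 25
25 = (4,1)_6 → 4² + 1² = 17
17 = (2,5)_6 → 2² + 5² = 29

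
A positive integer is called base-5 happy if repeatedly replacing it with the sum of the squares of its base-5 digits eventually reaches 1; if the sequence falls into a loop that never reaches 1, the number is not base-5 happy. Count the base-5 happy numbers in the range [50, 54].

50: 50 → 4 → 16 → 10 → 4  (repeats 4)
51: 51 → 5 → 1  (reaches 1)
52: 52 → 8 → 10 → 4 → 16 → 10  (repeats 10)
53: 53 → 13 → 13  (repeats 13)
54: 54 → 20 → 16 → 10 → 4 → 16  (repeats 16)
base-5 happy: 51

1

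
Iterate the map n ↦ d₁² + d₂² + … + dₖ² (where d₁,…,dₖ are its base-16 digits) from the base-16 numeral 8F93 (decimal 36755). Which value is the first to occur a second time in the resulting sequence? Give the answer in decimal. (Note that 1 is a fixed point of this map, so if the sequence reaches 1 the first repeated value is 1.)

36755 = (8,15,9,3)_16 → 379
379 = (1,7,11)_16 → 171
171 = (10,11)_16 → 221
221 = (13,13)_16 → 338
338 = (1,5,2)_16 → 30
30 = (1,14)_16 → 197
197 = (12,5)_16 → 169
169 = (10,9)_16 → 181
181 = (11,5)_16 → 146
146 = (9,2)_16 → 85
85 = (5,5)_16 → 50
50 = (3,2)_16 → 13
13 = (13)_16 → 169  — 169 already appeared earlier.

169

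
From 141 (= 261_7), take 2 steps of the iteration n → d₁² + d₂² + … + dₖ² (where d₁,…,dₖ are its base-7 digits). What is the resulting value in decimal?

141 = (2,6,1)_7 → 2² + 6² + 1² = 41
41 = (5,6)_7 → 5² + 6² = 61

61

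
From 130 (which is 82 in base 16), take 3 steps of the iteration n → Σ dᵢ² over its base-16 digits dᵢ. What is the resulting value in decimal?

4

130 = (8,2)_16 → 68
68 = (4,4)_16 → 32
32 = (2,0)_16 → 4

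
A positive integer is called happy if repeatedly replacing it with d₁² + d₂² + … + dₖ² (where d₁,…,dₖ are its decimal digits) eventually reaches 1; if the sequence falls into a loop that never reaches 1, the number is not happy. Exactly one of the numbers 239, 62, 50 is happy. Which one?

239

239: 239 → 94 → 97 → 130 → 10 → 1  — reaches 1 (happy)
62: 62 → 40 → 16 → 37 → 58 → 89 → 145 → 42 → 20 → 4 → 16  — repeats 16 (not happy)
50: 50 → 25 → 29 → 85 → 89 → 145 → 42 → 20 → 4 → 16 → 37 → 58 → 89  — repeats 89 (not happy)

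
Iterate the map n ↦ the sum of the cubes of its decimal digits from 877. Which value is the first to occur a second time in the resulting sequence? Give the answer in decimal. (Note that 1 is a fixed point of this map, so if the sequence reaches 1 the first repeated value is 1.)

1

877 → 1198
1198 → 1243
1243 → 100
100 → 1  — reached the fixed point 1.
1 → 1, so 1 is the first repeated value.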